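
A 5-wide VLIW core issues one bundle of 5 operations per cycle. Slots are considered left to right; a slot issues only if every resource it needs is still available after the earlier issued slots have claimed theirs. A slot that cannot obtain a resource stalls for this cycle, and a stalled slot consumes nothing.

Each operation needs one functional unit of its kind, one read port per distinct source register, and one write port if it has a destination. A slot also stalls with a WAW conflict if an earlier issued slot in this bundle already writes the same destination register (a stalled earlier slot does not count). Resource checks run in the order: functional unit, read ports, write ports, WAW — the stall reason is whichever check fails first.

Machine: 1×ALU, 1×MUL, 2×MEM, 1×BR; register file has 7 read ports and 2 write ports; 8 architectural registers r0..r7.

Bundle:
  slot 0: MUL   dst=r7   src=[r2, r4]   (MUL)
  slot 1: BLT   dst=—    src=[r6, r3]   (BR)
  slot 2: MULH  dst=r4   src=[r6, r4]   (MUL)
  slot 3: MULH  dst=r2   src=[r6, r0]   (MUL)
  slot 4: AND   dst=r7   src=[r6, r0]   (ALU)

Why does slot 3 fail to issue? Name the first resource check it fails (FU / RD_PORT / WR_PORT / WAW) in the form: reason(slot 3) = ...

  0. MUL→r7 ⇒ go  {1A/0Mu/2Ld/1B | 5r 1w}
  1. BR ⇒ go  {1A/0Mu/2Ld/0B | 3r 1w}
  2. MUL→r4 ⇒ no(FU)  {1A/0Mu/2Ld/0B | 3r 1w}
  3. MUL→r2 ⇒ no(FU)  {1A/0Mu/2Ld/0B | 3r 1w}
  4. ALU→r7 ⇒ no(WAW)  {1A/0Mu/2Ld/0B | 3r 1w}

reason(slot 3) = FU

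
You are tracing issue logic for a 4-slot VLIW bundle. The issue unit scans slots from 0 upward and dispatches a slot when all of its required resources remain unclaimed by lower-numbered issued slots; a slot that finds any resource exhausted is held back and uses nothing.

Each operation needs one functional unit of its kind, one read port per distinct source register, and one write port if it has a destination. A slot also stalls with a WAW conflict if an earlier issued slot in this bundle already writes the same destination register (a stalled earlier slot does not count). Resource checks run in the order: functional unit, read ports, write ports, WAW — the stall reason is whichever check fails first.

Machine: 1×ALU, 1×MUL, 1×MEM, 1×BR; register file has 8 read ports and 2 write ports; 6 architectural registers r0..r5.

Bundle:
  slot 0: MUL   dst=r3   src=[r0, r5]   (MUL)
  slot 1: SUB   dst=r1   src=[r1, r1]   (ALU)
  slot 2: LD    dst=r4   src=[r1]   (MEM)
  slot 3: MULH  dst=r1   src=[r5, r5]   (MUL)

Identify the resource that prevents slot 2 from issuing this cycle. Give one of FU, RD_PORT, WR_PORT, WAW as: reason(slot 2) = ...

reason(slot 2) = WR_PORT

#0 MUL src=r0,r5 dispatched  <A:1 Mu:0 Ld:1 B:1 rd:6 wr:1>
#1 ALU src=r1,r1 dispatched  <A:0 Mu:0 Ld:1 B:1 rd:5 wr:0>
#2 MEM src=r1 held:WR_PORT  <A:0 Mu:0 Ld:1 B:1 rd:5 wr:0>
#3 MUL src=r5,r5 held:FU  <A:0 Mu:0 Ld:1 B:1 rd:5 wr:0>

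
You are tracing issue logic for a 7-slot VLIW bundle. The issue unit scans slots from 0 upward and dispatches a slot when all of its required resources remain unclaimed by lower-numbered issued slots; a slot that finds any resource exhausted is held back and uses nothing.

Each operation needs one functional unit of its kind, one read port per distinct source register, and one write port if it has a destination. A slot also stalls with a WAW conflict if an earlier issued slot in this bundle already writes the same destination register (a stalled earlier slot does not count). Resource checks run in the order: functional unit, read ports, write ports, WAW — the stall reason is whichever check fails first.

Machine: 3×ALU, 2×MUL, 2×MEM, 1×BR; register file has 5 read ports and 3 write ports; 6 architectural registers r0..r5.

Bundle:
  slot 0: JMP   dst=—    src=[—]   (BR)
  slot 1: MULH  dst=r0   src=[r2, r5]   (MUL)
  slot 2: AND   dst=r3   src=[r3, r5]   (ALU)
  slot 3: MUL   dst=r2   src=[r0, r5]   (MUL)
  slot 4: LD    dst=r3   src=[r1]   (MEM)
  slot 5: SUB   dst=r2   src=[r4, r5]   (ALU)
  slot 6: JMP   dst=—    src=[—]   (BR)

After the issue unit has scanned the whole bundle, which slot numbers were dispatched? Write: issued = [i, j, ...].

issued = [0, 1, 2]

  0. BR ⇒ go  {3A/2Mu/2Ld/0B | 5r 3w}
  1. MUL→r0 ⇒ go  {3A/1Mu/2Ld/0B | 3r 2w}
  2. ALU→r3 ⇒ go  {2A/1Mu/2Ld/0B | 1r 1w}
  3. MUL→r2 ⇒ no(RD_PORT)  {2A/1Mu/2Ld/0B | 1r 1w}
  4. MEM→r3 ⇒ no(WAW)  {2A/1Mu/2Ld/0B | 1r 1w}
  5. ALU→r2 ⇒ no(RD_PORT)  {2A/1Mu/2Ld/0B | 1r 1w}
  6. BR ⇒ no(FU)  {2A/1Mu/2Ld/0B | 1r 1w}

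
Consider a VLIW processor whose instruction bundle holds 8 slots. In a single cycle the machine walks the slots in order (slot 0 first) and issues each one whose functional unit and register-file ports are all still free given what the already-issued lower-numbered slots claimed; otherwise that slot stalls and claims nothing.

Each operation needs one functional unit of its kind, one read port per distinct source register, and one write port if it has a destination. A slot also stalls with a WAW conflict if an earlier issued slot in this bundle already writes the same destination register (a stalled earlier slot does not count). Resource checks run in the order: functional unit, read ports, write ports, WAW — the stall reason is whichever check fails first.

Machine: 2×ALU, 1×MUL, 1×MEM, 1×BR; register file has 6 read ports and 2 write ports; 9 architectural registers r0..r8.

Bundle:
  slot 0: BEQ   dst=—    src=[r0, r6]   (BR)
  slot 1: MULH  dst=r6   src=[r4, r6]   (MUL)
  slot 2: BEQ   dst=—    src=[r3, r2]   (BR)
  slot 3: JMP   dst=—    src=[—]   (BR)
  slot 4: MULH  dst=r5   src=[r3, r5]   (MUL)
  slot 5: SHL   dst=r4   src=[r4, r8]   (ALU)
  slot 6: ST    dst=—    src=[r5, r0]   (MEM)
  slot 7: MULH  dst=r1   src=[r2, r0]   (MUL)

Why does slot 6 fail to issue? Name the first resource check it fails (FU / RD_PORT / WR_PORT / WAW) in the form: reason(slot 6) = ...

reason(slot 6) = RD_PORT

  0. BR ⇒ go  {2A/1Mu/1Ld/0B | 4r 2w}
  1. MUL→r6 ⇒ go  {2A/0Mu/1Ld/0B | 2r 1w}
  2. BR ⇒ no(FU)  {2A/0Mu/1Ld/0B | 2r 1w}
  3. BR ⇒ no(FU)  {2A/0Mu/1Ld/0B | 2r 1w}
  4. MUL→r5 ⇒ no(FU)  {2A/0Mu/1Ld/0B | 2r 1w}
  5. ALU→r4 ⇒ go  {1A/0Mu/1Ld/0B | 0r 0w}
  6. MEM ⇒ no(RD_PORT)  {1A/0Mu/1Ld/0B | 0r 0w}
  7. MUL→r1 ⇒ no(FU)  {1A/0Mu/1Ld/0B | 0r 0w}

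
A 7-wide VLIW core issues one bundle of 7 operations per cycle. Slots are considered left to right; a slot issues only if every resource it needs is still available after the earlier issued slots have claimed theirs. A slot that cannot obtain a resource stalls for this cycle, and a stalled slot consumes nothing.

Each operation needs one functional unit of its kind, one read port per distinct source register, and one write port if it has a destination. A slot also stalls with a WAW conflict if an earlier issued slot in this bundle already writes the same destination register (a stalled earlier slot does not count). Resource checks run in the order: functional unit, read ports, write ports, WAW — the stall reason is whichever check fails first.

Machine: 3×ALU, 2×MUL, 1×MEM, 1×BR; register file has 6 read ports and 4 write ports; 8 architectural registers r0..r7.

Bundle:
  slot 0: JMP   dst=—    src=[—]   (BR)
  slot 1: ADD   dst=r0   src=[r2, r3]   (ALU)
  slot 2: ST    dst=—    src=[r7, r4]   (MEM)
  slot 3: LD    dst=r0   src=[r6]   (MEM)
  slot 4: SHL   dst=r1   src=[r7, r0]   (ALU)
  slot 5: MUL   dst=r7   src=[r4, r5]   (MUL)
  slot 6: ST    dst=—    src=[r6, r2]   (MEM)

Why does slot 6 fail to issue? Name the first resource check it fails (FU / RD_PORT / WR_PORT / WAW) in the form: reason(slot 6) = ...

reason(slot 6) = FU

#0 BR src=- dispatched  <A:3 Mu:2 Ld:1 B:0 rd:6 wr:4>
#1 ALU src=r2,r3 dispatched  <A:2 Mu:2 Ld:1 B:0 rd:4 wr:3>
#2 MEM src=r7,r4 dispatched  <A:2 Mu:2 Ld:0 B:0 rd:2 wr:3>
#3 MEM src=r6 held:FU  <A:2 Mu:2 Ld:0 B:0 rd:2 wr:3>
#4 ALU src=r7,r0 dispatched  <A:1 Mu:2 Ld:0 B:0 rd:0 wr:2>
#5 MUL src=r4,r5 held:RD_PORT  <A:1 Mu:2 Ld:0 B:0 rd:0 wr:2>
#6 MEM src=r6,r2 held:FU  <A:1 Mu:2 Ld:0 B:0 rd:0 wr:2>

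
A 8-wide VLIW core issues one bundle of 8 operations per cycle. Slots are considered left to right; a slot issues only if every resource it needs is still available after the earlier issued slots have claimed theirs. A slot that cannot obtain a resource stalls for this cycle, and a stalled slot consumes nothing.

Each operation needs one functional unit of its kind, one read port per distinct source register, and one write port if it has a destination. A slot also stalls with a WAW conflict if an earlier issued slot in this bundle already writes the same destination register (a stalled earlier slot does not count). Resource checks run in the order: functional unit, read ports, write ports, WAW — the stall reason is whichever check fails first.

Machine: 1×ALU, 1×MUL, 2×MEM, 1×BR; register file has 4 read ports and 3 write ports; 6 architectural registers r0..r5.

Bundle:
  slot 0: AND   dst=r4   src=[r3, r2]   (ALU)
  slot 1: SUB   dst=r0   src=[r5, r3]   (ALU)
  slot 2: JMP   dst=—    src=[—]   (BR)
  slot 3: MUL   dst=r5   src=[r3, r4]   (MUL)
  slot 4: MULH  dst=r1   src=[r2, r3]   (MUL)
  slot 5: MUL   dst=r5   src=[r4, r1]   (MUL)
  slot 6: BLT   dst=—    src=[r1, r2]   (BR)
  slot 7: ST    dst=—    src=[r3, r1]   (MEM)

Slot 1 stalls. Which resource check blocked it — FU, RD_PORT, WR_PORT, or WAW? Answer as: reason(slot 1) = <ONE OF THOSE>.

reason(slot 1) = FU

slot 0 (ALU): ISSUE — free A0,Mu1,Ld2,B1 rp2 wp2
slot 1 (ALU): stall FU — free A0,Mu1,Ld2,B1 rp2 wp2
slot 2 (BR): ISSUE — free A0,Mu1,Ld2,B0 rp2 wp2
slot 3 (MUL): ISSUE — free A0,Mu0,Ld2,B0 rp0 wp1
slot 4 (MUL): stall FU — free A0,Mu0,Ld2,B0 rp0 wp1
slot 5 (MUL): stall FU — free A0,Mu0,Ld2,B0 rp0 wp1
slot 6 (BR): stall FU — free A0,Mu0,Ld2,B0 rp0 wp1
slot 7 (MEM): stall RD_PORT — free A0,Mu0,Ld2,B0 rp0 wp1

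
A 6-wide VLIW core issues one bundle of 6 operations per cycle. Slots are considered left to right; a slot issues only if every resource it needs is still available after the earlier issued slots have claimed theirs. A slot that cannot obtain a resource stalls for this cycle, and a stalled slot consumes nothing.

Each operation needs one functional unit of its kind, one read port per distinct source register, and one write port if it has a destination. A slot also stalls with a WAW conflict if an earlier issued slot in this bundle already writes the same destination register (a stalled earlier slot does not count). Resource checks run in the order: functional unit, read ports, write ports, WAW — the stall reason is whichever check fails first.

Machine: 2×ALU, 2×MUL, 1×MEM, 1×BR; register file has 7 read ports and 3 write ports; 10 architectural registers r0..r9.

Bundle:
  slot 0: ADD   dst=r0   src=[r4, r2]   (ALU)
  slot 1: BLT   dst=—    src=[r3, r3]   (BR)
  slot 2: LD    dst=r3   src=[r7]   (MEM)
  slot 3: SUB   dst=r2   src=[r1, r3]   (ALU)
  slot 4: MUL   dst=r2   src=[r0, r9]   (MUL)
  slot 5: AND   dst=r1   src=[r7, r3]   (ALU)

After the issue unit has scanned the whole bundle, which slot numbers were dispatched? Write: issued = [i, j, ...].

(0) want 1×ALU +2rd +1wr — yes → AL1|MU2|ME1|BR1|rd5|wr2
(1) want 1×BR +1rd +0wr — yes → AL1|MU2|ME1|BR0|rd4|wr2
(2) want 1×MEM +1rd +1wr — yes → AL1|MU2|ME0|BR0|rd3|wr1
(3) want 1×ALU +2rd +1wr — yes → AL0|MU2|ME0|BR0|rd1|wr0
(4) want 1×MUL +2rd +1wr — RD_PORT → AL0|MU2|ME0|BR0|rd1|wr0
(5) want 1×ALU +2rd +1wr — FU → AL0|MU2|ME0|BR0|rd1|wr0

issued = [0, 1, 2, 3]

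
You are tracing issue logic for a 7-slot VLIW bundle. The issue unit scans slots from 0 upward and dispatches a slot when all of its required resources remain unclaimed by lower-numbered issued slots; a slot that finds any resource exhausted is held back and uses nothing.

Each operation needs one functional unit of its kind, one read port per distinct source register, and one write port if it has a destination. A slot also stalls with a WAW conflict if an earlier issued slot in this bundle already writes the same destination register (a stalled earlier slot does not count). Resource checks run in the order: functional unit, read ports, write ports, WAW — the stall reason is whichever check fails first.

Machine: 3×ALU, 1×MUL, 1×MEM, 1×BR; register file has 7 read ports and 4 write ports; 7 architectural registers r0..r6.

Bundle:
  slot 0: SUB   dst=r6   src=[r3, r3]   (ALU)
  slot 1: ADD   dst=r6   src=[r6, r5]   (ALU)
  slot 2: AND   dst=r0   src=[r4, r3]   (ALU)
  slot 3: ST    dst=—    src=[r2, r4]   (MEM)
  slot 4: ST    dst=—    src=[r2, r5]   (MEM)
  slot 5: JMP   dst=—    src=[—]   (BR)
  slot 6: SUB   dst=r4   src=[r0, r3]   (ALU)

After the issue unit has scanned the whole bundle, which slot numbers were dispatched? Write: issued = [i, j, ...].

issued = [0, 2, 3, 5, 6]

#0 ALU src=r3,r3 dispatched  <A:2 Mu:1 Ld:1 B:1 rd:6 wr:3>
#1 ALU src=r6,r5 held:WAW  <A:2 Mu:1 Ld:1 B:1 rd:6 wr:3>
#2 ALU src=r4,r3 dispatched  <A:1 Mu:1 Ld:1 B:1 rd:4 wr:2>
#3 MEM src=r2,r4 dispatched  <A:1 Mu:1 Ld:0 B:1 rd:2 wr:2>
#4 MEM src=r2,r5 held:FU  <A:1 Mu:1 Ld:0 B:1 rd:2 wr:2>
#5 BR src=- dispatched  <A:1 Mu:1 Ld:0 B:0 rd:2 wr:2>
#6 ALU src=r0,r3 dispatched  <A:0 Mu:1 Ld:0 B:0 rd:0 wr:1>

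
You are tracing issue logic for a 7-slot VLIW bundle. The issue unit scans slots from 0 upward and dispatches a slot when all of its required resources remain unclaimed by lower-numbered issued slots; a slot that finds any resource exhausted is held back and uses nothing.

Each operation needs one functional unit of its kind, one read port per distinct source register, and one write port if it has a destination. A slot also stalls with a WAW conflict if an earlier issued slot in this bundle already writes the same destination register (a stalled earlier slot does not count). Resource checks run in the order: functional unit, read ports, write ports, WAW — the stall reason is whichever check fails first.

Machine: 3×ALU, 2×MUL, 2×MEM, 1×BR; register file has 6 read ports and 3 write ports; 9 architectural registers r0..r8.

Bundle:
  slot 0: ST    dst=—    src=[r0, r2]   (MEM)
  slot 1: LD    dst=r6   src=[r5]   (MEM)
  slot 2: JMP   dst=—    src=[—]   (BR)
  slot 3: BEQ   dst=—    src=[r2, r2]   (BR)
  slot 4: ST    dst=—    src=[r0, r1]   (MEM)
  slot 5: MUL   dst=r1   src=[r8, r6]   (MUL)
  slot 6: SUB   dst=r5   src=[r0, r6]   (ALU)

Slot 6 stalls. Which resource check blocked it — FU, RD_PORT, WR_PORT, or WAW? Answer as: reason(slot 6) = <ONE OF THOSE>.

reason(slot 6) = RD_PORT

  0. MEM ⇒ go  {3A/2Mu/1Ld/1B | 4r 3w}
  1. MEM→r6 ⇒ go  {3A/2Mu/0Ld/1B | 3r 2w}
  2. BR ⇒ go  {3A/2Mu/0Ld/0B | 3r 2w}
  3. BR ⇒ no(FU)  {3A/2Mu/0Ld/0B | 3r 2w}
  4. MEM ⇒ no(FU)  {3A/2Mu/0Ld/0B | 3r 2w}
  5. MUL→r1 ⇒ go  {3A/1Mu/0Ld/0B | 1r 1w}
  6. ALU→r5 ⇒ no(RD_PORT)  {3A/1Mu/0Ld/0B | 1r 1w}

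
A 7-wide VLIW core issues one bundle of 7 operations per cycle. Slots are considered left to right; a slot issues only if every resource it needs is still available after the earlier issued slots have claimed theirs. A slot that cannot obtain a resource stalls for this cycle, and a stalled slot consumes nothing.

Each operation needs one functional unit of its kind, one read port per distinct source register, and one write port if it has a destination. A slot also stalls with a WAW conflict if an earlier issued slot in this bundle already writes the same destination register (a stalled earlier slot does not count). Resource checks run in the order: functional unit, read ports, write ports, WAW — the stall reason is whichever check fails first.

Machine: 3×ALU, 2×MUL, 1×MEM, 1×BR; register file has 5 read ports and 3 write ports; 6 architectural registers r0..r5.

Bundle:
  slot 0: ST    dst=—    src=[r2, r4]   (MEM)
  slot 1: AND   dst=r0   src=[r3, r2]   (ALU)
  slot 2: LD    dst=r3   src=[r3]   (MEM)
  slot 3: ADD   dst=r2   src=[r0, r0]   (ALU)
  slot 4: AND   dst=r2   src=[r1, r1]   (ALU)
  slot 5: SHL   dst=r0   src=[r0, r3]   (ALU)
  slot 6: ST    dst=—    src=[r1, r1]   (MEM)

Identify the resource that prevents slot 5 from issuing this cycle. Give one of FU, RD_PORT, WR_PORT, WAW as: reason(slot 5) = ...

(0) want 1×MEM +2rd +0wr — yes → AL3|MU2|ME0|BR1|rd3|wr3
(1) want 1×ALU +2rd +1wr — yes → AL2|MU2|ME0|BR1|rd1|wr2
(2) want 1×MEM +1rd +1wr — FU → AL2|MU2|ME0|BR1|rd1|wr2
(3) want 1×ALU +1rd +1wr — yes → AL1|MU2|ME0|BR1|rd0|wr1
(4) want 1×ALU +1rd +1wr — RD_PORT → AL1|MU2|ME0|BR1|rd0|wr1
(5) want 1×ALU +2rd +1wr — RD_PORT → AL1|MU2|ME0|BR1|rd0|wr1
(6) want 1×MEM +1rd +0wr — FU → AL1|MU2|ME0|BR1|rd0|wr1

reason(slot 5) = RD_PORT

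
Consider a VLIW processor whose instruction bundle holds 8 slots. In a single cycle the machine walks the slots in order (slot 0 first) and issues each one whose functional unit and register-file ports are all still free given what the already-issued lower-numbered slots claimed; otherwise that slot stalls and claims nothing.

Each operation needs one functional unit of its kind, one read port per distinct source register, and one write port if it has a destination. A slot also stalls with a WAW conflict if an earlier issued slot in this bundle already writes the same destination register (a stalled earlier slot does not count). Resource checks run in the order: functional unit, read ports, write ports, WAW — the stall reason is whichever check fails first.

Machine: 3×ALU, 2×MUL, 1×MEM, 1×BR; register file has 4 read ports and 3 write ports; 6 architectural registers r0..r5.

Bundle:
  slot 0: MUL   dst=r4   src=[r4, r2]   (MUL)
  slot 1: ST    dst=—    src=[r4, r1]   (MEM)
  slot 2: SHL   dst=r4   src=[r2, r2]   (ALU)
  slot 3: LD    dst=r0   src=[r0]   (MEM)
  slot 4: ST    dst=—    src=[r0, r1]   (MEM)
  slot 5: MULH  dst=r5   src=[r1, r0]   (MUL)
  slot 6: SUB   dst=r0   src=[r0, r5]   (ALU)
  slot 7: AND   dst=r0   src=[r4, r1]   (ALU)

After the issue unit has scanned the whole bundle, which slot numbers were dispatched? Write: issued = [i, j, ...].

issued = [0, 1]

(0) want 1×MUL +2rd +1wr — yes → AL3|MU1|ME1|BR1|rd2|wr2
(1) want 1×MEM +2rd +0wr — yes → AL3|MU1|ME0|BR1|rd0|wr2
(2) want 1×ALU +1rd +1wr — RD_PORT → AL3|MU1|ME0|BR1|rd0|wr2
(3) want 1×MEM +1rd +1wr — FU → AL3|MU1|ME0|BR1|rd0|wr2
(4) want 1×MEM +2rd +0wr — FU → AL3|MU1|ME0|BR1|rd0|wr2
(5) want 1×MUL +2rd +1wr — RD_PORT → AL3|MU1|ME0|BR1|rd0|wr2
(6) want 1×ALU +2rd +1wr — RD_PORT → AL3|MU1|ME0|BR1|rd0|wr2
(7) want 1×ALU +2rd +1wr — RD_PORT → AL3|MU1|ME0|BR1|rd0|wr2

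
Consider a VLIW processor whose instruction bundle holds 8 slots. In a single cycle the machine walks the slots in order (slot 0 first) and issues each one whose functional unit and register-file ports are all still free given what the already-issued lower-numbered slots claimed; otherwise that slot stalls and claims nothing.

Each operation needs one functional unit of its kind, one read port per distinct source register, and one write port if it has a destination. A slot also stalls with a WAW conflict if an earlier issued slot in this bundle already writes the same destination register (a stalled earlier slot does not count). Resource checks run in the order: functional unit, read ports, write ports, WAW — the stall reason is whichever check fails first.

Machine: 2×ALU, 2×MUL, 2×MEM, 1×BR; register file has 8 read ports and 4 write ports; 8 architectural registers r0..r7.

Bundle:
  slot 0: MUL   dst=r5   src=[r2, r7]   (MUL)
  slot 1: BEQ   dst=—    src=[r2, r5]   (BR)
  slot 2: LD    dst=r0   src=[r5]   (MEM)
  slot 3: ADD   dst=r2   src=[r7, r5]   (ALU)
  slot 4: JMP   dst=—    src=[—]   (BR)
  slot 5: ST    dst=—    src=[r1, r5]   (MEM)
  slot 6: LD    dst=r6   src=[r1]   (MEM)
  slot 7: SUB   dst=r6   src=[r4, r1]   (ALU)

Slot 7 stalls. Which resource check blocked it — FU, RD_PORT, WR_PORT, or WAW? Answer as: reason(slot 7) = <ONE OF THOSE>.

reason(slot 7) = RD_PORT

[0] MUL needs rd=2 wr=1: ok; after: ALU=2 MUL=1 MEM=2 BR=1, R=6, W=3
[1] BR needs rd=2 wr=0: ok; after: ALU=2 MUL=1 MEM=2 BR=0, R=4, W=3
[2] MEM needs rd=1 wr=1: ok; after: ALU=2 MUL=1 MEM=1 BR=0, R=3, W=2
[3] ALU needs rd=2 wr=1: ok; after: ALU=1 MUL=1 MEM=1 BR=0, R=1, W=1
[4] BR needs rd=0 wr=0: FU; after: ALU=1 MUL=1 MEM=1 BR=0, R=1, W=1
[5] MEM needs rd=2 wr=0: RD_PORT; after: ALU=1 MUL=1 MEM=1 BR=0, R=1, W=1
[6] MEM needs rd=1 wr=1: ok; after: ALU=1 MUL=1 MEM=0 BR=0, R=0, W=0
[7] ALU needs rd=2 wr=1: RD_PORT; after: ALU=1 MUL=1 MEM=0 BR=0, R=0, W=0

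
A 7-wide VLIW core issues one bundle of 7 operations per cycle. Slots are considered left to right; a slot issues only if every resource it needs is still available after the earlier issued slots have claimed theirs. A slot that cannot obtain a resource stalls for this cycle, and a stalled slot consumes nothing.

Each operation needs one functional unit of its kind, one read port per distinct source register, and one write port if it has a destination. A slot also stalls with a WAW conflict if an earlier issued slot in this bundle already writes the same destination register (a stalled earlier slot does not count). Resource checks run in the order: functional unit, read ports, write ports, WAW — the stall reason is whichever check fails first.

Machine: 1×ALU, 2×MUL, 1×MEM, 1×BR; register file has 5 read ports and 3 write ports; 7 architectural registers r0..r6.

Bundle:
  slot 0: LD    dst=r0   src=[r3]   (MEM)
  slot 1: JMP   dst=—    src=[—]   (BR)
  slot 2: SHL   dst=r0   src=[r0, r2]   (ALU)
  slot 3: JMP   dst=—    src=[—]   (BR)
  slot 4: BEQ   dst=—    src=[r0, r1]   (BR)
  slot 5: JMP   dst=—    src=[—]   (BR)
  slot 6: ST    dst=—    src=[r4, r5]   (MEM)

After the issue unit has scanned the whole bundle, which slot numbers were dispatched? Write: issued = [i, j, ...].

slot 0 (MEM): ISSUE — free A1,Mu2,Ld0,B1 rp4 wp2
slot 1 (BR): ISSUE — free A1,Mu2,Ld0,B0 rp4 wp2
slot 2 (ALU): stall WAW — free A1,Mu2,Ld0,B0 rp4 wp2
slot 3 (BR): stall FU — free A1,Mu2,Ld0,B0 rp4 wp2
slot 4 (BR): stall FU — free A1,Mu2,Ld0,B0 rp4 wp2
slot 5 (BR): stall FU — free A1,Mu2,Ld0,B0 rp4 wp2
slot 6 (MEM): stall FU — free A1,Mu2,Ld0,B0 rp4 wp2

issued = [0, 1]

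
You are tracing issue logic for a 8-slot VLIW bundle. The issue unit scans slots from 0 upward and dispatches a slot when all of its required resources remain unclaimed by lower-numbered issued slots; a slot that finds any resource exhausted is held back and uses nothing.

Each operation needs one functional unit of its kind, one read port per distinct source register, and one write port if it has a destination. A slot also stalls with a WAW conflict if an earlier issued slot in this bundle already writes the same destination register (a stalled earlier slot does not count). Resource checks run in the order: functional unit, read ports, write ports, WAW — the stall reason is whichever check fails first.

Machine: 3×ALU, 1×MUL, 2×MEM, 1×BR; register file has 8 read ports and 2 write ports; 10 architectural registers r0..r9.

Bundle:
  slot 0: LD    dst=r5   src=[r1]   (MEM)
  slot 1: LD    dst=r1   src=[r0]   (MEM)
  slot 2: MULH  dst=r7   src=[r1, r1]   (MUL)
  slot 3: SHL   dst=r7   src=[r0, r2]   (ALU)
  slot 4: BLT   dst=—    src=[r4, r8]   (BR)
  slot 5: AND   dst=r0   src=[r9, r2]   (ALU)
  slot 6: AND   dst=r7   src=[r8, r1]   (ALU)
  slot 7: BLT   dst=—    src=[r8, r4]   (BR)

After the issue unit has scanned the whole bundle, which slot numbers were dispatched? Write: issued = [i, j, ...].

issued = [0, 1, 4]

slot 0 (MEM): ISSUE — free A3,Mu1,Ld1,B1 rp7 wp1
slot 1 (MEM): ISSUE — free A3,Mu1,Ld0,B1 rp6 wp0
slot 2 (MUL): stall WR_PORT — free A3,Mu1,Ld0,B1 rp6 wp0
slot 3 (ALU): stall WR_PORT — free A3,Mu1,Ld0,B1 rp6 wp0
slot 4 (BR): ISSUE — free A3,Mu1,Ld0,B0 rp4 wp0
slot 5 (ALU): stall WR_PORT — free A3,Mu1,Ld0,B0 rp4 wp0
slot 6 (ALU): stall WR_PORT — free A3,Mu1,Ld0,B0 rp4 wp0
slot 7 (BR): stall FU — free A3,Mu1,Ld0,B0 rp4 wp0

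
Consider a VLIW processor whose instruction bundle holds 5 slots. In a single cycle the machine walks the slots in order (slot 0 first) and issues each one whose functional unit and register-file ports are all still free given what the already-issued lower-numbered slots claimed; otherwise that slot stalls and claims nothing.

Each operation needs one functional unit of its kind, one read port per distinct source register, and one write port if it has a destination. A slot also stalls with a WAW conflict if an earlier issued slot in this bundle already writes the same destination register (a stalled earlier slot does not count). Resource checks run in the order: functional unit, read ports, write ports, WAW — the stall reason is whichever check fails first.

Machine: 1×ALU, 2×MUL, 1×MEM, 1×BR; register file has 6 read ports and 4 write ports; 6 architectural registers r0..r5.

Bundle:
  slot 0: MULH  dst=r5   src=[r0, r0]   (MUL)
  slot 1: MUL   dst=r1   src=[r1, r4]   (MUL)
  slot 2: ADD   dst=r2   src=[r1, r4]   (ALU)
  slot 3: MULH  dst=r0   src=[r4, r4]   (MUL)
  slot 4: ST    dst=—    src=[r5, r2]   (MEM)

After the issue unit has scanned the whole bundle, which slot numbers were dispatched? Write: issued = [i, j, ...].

[0] MUL needs rd=1 wr=1: ok; after: ALU=1 MUL=1 MEM=1 BR=1, R=5, W=3
[1] MUL needs rd=2 wr=1: ok; after: ALU=1 MUL=0 MEM=1 BR=1, R=3, W=2
[2] ALU needs rd=2 wr=1: ok; after: ALU=0 MUL=0 MEM=1 BR=1, R=1, W=1
[3] MUL needs rd=1 wr=1: FU; after: ALU=0 MUL=0 MEM=1 BR=1, R=1, W=1
[4] MEM needs rd=2 wr=0: RD_PORT; after: ALU=0 MUL=0 MEM=1 BR=1, R=1, W=1

issued = [0, 1, 2]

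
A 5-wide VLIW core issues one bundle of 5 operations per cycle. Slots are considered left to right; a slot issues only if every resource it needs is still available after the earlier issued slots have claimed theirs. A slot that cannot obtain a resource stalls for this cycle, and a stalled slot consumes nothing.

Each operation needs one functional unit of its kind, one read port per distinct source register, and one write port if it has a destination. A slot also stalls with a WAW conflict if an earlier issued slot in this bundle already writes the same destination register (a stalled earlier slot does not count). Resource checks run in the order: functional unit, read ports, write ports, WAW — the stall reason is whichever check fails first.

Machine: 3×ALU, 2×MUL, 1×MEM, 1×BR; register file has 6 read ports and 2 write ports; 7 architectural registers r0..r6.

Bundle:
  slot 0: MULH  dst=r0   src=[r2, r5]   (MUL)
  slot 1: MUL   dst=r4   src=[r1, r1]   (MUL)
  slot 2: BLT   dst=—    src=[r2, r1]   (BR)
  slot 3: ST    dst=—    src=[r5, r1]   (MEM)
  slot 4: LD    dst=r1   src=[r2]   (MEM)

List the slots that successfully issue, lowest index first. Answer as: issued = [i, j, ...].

issued = [0, 1, 2]

  0. MUL→r0 ⇒ go  {3A/1Mu/1Ld/1B | 4r 1w}
  1. MUL→r4 ⇒ go  {3A/0Mu/1Ld/1B | 3r 0w}
  2. BR ⇒ go  {3A/0Mu/1Ld/0B | 1r 0w}
  3. MEM ⇒ no(RD_PORT)  {3A/0Mu/1Ld/0B | 1r 0w}
  4. MEM→r1 ⇒ no(WR_PORT)  {3A/0Mu/1Ld/0B | 1r 0w}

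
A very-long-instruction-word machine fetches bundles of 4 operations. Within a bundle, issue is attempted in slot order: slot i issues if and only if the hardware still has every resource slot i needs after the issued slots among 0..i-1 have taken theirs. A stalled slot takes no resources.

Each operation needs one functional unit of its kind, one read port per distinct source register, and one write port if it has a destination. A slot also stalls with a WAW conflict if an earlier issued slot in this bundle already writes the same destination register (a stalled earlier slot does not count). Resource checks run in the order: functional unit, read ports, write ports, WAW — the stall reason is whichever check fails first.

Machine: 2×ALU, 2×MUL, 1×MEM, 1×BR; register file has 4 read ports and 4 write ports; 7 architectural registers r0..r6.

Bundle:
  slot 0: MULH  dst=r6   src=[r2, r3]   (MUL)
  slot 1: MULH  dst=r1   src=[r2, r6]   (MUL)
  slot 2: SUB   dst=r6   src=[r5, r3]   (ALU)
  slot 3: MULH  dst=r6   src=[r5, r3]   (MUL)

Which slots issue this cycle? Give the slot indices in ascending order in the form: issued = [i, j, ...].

issued = [0, 1]

  0. MUL→r6 ⇒ go  {2A/1Mu/1Ld/1B | 2r 3w}
  1. MUL→r1 ⇒ go  {2A/0Mu/1Ld/1B | 0r 2w}
  2. ALU→r6 ⇒ no(RD_PORT)  {2A/0Mu/1Ld/1B | 0r 2w}
  3. MUL→r6 ⇒ no(FU)  {2A/0Mu/1Ld/1B | 0r 2w}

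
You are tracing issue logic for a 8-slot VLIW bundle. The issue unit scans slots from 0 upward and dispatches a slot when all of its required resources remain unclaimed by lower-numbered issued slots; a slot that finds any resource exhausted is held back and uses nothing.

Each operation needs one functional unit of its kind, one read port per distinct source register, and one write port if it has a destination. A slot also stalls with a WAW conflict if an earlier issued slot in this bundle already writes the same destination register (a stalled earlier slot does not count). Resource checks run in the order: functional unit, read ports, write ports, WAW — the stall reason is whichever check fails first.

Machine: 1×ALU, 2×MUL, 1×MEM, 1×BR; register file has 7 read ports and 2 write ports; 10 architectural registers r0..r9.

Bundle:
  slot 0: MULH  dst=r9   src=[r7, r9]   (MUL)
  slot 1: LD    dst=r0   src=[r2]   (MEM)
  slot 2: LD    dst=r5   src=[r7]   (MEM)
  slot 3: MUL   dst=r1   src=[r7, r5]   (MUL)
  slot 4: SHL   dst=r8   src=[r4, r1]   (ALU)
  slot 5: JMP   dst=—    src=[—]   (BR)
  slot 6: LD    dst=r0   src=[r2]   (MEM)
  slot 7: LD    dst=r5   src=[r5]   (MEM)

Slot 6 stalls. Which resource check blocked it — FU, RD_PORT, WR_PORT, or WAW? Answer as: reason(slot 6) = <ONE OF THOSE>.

reason(slot 6) = FU

slot 0 (MUL): ISSUE — free A1,Mu1,Ld1,B1 rp5 wp1
slot 1 (MEM): ISSUE — free A1,Mu1,Ld0,B1 rp4 wp0
slot 2 (MEM): stall FU — free A1,Mu1,Ld0,B1 rp4 wp0
slot 3 (MUL): stall WR_PORT — free A1,Mu1,Ld0,B1 rp4 wp0
slot 4 (ALU): stall WR_PORT — free A1,Mu1,Ld0,B1 rp4 wp0
slot 5 (BR): ISSUE — free A1,Mu1,Ld0,B0 rp4 wp0
slot 6 (MEM): stall FU — free A1,Mu1,Ld0,B0 rp4 wp0
slot 7 (MEM): stall FU — free A1,Mu1,Ld0,B0 rp4 wp0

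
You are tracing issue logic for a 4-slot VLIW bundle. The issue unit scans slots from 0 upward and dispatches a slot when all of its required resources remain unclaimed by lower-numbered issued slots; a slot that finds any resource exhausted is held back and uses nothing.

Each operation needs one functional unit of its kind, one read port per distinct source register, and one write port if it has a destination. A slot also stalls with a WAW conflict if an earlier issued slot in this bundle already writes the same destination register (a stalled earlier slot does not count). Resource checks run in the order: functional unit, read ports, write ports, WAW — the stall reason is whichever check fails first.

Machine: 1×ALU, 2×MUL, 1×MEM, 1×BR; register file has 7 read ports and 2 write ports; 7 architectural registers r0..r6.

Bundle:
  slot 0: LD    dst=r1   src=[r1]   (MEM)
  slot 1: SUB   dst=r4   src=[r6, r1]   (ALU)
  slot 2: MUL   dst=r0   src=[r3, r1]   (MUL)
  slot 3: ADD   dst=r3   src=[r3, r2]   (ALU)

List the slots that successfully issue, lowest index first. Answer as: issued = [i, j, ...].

issued = [0, 1]

  0. MEM→r1 ⇒ go  {1A/2Mu/0Ld/1B | 6r 1w}
  1. ALU→r4 ⇒ go  {0A/2Mu/0Ld/1B | 4r 0w}
  2. MUL→r0 ⇒ no(WR_PORT)  {0A/2Mu/0Ld/1B | 4r 0w}
  3. ALU→r3 ⇒ no(FU)  {0A/2Mu/0Ld/1B | 4r 0w}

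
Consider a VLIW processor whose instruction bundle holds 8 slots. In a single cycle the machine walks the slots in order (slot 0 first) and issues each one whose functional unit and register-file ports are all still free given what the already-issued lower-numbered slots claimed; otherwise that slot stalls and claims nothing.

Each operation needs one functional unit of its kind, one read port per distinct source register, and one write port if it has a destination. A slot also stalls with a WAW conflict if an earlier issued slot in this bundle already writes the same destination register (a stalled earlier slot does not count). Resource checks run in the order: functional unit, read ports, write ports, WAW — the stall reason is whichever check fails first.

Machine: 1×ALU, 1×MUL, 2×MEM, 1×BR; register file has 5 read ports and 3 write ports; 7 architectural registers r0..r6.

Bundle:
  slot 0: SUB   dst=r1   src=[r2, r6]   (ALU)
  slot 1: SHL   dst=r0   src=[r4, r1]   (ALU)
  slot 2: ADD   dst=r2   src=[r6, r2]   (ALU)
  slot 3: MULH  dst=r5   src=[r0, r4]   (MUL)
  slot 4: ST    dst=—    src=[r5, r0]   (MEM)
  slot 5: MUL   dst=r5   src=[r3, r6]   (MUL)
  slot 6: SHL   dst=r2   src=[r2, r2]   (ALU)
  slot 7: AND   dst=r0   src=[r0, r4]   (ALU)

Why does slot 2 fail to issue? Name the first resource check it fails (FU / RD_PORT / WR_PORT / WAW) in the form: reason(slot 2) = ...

  0. ALU→r1 ⇒ go  {0A/1Mu/2Ld/1B | 3r 2w}
  1. ALU→r0 ⇒ no(FU)  {0A/1Mu/2Ld/1B | 3r 2w}
  2. ALU→r2 ⇒ no(FU)  {0A/1Mu/2Ld/1B | 3r 2w}
  3. MUL→r5 ⇒ go  {0A/0Mu/2Ld/1B | 1r 1w}
  4. MEM ⇒ no(RD_PORT)  {0A/0Mu/2Ld/1B | 1r 1w}
  5. MUL→r5 ⇒ no(FU)  {0A/0Mu/2Ld/1B | 1r 1w}
  6. ALU→r2 ⇒ no(FU)  {0A/0Mu/2Ld/1B | 1r 1w}
  7. ALU→r0 ⇒ no(FU)  {0A/0Mu/2Ld/1B | 1r 1w}

reason(slot 2) = FU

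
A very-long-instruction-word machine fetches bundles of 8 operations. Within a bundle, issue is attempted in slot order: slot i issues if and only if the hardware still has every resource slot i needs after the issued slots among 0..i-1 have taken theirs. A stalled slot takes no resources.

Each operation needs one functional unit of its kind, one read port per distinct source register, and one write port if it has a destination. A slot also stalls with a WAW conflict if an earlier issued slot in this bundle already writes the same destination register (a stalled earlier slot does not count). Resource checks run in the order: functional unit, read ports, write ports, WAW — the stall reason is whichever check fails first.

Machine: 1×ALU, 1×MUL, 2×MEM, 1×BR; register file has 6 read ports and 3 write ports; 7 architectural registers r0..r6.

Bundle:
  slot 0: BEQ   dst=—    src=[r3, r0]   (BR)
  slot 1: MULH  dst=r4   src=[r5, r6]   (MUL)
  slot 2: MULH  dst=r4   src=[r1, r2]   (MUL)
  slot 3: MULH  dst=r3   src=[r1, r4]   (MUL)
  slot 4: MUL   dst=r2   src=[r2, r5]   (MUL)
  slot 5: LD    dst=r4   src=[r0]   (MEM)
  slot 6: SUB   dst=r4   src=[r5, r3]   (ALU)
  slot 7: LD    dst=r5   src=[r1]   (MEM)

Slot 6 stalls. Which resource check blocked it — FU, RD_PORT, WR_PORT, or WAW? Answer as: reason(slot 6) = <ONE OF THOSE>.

  0. BR ⇒ go  {1A/1Mu/2Ld/0B | 4r 3w}
  1. MUL→r4 ⇒ go  {1A/0Mu/2Ld/0B | 2r 2w}
  2. MUL→r4 ⇒ no(FU)  {1A/0Mu/2Ld/0B | 2r 2w}
  3. MUL→r3 ⇒ no(FU)  {1A/0Mu/2Ld/0B | 2r 2w}
  4. MUL→r2 ⇒ no(FU)  {1A/0Mu/2Ld/0B | 2r 2w}
  5. MEM→r4 ⇒ no(WAW)  {1A/0Mu/2Ld/0B | 2r 2w}
  6. ALU→r4 ⇒ no(WAW)  {1A/0Mu/2Ld/0B | 2r 2w}
  7. MEM→r5 ⇒ go  {1A/0Mu/1Ld/0B | 1r 1w}

reason(slot 6) = WAW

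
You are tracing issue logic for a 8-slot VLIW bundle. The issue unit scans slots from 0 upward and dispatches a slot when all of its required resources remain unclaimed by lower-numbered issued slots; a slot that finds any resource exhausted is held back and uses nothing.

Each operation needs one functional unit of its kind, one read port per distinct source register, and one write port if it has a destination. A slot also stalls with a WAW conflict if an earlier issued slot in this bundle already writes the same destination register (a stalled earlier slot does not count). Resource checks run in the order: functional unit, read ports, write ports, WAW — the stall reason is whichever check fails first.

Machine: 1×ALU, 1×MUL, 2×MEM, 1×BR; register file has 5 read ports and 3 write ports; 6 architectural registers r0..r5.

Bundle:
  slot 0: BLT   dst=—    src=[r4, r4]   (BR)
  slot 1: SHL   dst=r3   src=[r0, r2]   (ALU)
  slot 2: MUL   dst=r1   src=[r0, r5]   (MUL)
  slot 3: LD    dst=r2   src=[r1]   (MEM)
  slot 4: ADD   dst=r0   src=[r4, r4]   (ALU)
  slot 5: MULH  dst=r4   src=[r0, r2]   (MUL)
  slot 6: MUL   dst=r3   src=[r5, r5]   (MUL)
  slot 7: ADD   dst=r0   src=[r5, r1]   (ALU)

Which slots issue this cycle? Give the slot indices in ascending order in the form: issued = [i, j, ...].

(0) want 1×BR +1rd +0wr — yes → AL1|MU1|ME2|BR0|rd4|wr3
(1) want 1×ALU +2rd +1wr — yes → AL0|MU1|ME2|BR0|rd2|wr2
(2) want 1×MUL +2rd +1wr — yes → AL0|MU0|ME2|BR0|rd0|wr1
(3) want 1×MEM +1rd +1wr — RD_PORT → AL0|MU0|ME2|BR0|rd0|wr1
(4) want 1×ALU +1rd +1wr — FU → AL0|MU0|ME2|BR0|rd0|wr1
(5) want 1×MUL +2rd +1wr — FU → AL0|MU0|ME2|BR0|rd0|wr1
(6) want 1×MUL +1rd +1wr — FU → AL0|MU0|ME2|BR0|rd0|wr1
(7) want 1×ALU +2rd +1wr — FU → AL0|MU0|ME2|BR0|rd0|wr1

issued = [0, 1, 2]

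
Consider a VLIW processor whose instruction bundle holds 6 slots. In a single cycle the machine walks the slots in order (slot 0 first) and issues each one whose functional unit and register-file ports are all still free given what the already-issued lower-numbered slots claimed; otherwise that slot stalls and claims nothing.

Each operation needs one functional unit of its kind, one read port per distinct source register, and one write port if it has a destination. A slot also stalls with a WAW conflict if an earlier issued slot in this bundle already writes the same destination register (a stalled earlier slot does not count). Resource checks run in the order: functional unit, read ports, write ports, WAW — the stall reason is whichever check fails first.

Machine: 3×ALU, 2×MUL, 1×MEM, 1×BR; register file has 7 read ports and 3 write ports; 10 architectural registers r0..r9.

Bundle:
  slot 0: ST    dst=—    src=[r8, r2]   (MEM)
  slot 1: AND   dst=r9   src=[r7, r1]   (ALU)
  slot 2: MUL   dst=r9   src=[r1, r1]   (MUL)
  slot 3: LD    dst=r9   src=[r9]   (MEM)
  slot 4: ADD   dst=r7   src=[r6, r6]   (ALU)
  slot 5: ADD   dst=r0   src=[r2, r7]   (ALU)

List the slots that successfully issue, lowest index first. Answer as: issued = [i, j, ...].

slot 0 (MEM): ISSUE — free A3,Mu2,Ld0,B1 rp5 wp3
slot 1 (ALU): ISSUE — free A2,Mu2,Ld0,B1 rp3 wp2
slot 2 (MUL): stall WAW — free A2,Mu2,Ld0,B1 rp3 wp2
slot 3 (MEM): stall FU — free A2,Mu2,Ld0,B1 rp3 wp2
slot 4 (ALU): ISSUE — free A1,Mu2,Ld0,B1 rp2 wp1
slot 5 (ALU): ISSUE — free A0,Mu2,Ld0,B1 rp0 wp0

issued = [0, 1, 4, 5]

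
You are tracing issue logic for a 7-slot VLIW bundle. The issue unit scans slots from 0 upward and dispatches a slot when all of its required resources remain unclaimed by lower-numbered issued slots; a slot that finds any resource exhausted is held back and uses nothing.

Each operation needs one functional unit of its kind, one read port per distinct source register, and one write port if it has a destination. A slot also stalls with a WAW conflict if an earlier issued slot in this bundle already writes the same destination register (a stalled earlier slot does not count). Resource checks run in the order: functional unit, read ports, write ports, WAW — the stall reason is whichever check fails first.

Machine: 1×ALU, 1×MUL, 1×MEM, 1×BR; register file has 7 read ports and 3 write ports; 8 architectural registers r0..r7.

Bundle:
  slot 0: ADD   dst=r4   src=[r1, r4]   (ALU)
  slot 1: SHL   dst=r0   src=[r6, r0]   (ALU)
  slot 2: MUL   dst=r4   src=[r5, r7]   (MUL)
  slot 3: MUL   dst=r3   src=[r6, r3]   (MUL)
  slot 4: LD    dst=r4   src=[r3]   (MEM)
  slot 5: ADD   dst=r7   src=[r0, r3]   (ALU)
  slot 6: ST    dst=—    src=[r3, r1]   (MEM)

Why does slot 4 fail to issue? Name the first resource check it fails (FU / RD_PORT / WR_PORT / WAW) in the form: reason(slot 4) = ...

[0] ALU needs rd=2 wr=1: ok; after: ALU=0 MUL=1 MEM=1 BR=1, R=5, W=2
[1] ALU needs rd=2 wr=1: FU; after: ALU=0 MUL=1 MEM=1 BR=1, R=5, W=2
[2] MUL needs rd=2 wr=1: WAW; after: ALU=0 MUL=1 MEM=1 BR=1, R=5, W=2
[3] MUL needs rd=2 wr=1: ok; after: ALU=0 MUL=0 MEM=1 BR=1, R=3, W=1
[4] MEM needs rd=1 wr=1: WAW; after: ALU=0 MUL=0 MEM=1 BR=1, R=3, W=1
[5] ALU needs rd=2 wr=1: FU; after: ALU=0 MUL=0 MEM=1 BR=1, R=3, W=1
[6] MEM needs rd=2 wr=0: ok; after: ALU=0 MUL=0 MEM=0 BR=1, R=1, W=1

reason(slot 4) = WAW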